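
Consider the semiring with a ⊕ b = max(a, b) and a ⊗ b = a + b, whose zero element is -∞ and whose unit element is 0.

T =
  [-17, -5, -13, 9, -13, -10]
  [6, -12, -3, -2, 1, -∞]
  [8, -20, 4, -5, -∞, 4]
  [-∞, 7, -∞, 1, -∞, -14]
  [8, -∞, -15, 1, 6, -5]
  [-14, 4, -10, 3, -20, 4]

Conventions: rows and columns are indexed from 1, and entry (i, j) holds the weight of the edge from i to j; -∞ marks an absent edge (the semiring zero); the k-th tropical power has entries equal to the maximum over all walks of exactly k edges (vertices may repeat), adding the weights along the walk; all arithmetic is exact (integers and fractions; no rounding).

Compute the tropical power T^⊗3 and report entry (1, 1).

T^⊗2:
  [1, 16, -8, 10, -4, -5]
  [9, 5, 1, 15, 7, 1]
  [12, 8, 8, 17, -5, 8]
  [13, 8, 4, 5, 8, -10]
  [14, 8, -5, 17, 12, 1]
  [10, 10, 1, 7, 5, 8]
T^⊗3:
  [22, 17, 13, 14, 17, -1]
  [15, 22, 5, 18, 13, 5]
  [16, 24, 12, 21, 9, 12]
  [16, 12, 8, 22, 14, 8]
  [20, 24, 5, 23, 18, 7]
  [16, 14, 7, 19, 11, 12]
Key observation: the optimum is the walk 1->4->2->1, with weight 9 + 7 + 6 = 22.
Optimal value attained by: walk 1->4->2->1.
Answer: (T^⊗3)[1][1] = 22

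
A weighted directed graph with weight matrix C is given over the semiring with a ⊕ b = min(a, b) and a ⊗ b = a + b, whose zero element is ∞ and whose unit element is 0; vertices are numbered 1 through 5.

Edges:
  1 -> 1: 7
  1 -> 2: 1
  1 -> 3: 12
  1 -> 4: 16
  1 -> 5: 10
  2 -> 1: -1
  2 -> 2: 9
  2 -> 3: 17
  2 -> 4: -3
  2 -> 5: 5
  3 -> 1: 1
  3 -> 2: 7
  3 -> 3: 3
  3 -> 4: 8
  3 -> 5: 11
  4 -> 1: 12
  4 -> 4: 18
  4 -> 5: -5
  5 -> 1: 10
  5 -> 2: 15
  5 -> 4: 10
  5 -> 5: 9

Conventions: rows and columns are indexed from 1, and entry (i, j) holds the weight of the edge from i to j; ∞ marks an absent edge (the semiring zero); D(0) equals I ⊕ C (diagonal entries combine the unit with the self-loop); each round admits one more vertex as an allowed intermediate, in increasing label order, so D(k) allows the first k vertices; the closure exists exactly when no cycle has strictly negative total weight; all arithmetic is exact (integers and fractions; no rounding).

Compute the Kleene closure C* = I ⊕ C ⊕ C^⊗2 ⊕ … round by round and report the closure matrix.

D(0):
  [0, 1, 12, 16, 10]
  [-1, 0, 17, -3, 5]
  [1, 7, 0, 8, 11]
  [12, ∞, ∞, 0, -5]
  [10, 15, ∞, 10, 0]
D(1):
  [0, 1, 12, 16, 10]
  [-1, 0, 11, -3, 5]
  [1, 2, 0, 8, 11]
  [12, 13, 24, 0, -5]
  [10, 11, 22, 10, 0]
D(2):
  [0, 1, 12, -2, 6]
  [-1, 0, 11, -3, 5]
  [1, 2, 0, -1, 7]
  [12, 13, 24, 0, -5]
  [10, 11, 22, 8, 0]
D(3):
  [0, 1, 12, -2, 6]
  [-1, 0, 11, -3, 5]
  [1, 2, 0, -1, 7]
  [12, 13, 24, 0, -5]
  [10, 11, 22, 8, 0]
D(4):
  [0, 1, 12, -2, -7]
  [-1, 0, 11, -3, -8]
  [1, 2, 0, -1, -6]
  [12, 13, 24, 0, -5]
  [10, 11, 22, 8, 0]
D(5):
  [0, 1, 12, -2, -7]
  [-1, 0, 11, -3, -8]
  [1, 2, 0, -1, -6]
  [5, 6, 17, 0, -5]
  [10, 11, 22, 8, 0]
Answer: C* = [[0, 1, 12, -2, -7], [-1, 0, 11, -3, -8], [1, 2, 0, -1, -6], [5, 6, 17, 0, -5], [10, 11, 22, 8, 0]]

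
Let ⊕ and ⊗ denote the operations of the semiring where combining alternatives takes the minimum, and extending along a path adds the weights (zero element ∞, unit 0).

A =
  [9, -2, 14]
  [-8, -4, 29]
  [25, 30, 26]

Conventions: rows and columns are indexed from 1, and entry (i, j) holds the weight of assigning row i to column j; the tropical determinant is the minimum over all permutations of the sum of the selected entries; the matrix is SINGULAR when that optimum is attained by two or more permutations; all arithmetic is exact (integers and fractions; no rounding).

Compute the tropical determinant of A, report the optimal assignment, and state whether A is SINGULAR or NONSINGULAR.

σ = (1, 2, 3): 9 + (-4) + 26 = 31
σ = (1, 3, 2): 9 + 29 + 30 = 68
σ = (2, 1, 3): (-2) + (-8) + 26 = 16
σ = (2, 3, 1): (-2) + 29 + 25 = 52
σ = (3, 1, 2): 14 + (-8) + 30 = 36
σ = (3, 2, 1): 14 + (-4) + 25 = 35
Optimal value attained by: σ = (2, 1, 3).
Answer: det⊕(A) = 16; verdict: NONSINGULAR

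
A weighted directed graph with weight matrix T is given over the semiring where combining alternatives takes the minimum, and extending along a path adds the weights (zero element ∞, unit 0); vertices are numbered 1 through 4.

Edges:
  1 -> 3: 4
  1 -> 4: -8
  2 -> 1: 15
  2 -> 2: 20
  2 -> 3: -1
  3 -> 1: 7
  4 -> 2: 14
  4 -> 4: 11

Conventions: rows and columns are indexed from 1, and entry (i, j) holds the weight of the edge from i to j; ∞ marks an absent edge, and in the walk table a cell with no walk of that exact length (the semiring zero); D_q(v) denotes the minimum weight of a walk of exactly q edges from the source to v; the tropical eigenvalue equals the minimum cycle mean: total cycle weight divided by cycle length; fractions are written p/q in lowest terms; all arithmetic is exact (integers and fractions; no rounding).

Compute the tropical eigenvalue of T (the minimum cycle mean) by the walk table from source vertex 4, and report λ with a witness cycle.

q=0: [∞, ∞, ∞, 0]
q=1: [∞, 14, ∞, 11]
q=2: [29, 25, 13, 22]
q=3: [20, 36, 24, 21]
q=4: [31, 35, 24, 12]
Optimal cycle mean attained by: cycle 1->4->2->3->1, total (-8) + 14 + (-1) + 7, length 4.
Answer: λ = 3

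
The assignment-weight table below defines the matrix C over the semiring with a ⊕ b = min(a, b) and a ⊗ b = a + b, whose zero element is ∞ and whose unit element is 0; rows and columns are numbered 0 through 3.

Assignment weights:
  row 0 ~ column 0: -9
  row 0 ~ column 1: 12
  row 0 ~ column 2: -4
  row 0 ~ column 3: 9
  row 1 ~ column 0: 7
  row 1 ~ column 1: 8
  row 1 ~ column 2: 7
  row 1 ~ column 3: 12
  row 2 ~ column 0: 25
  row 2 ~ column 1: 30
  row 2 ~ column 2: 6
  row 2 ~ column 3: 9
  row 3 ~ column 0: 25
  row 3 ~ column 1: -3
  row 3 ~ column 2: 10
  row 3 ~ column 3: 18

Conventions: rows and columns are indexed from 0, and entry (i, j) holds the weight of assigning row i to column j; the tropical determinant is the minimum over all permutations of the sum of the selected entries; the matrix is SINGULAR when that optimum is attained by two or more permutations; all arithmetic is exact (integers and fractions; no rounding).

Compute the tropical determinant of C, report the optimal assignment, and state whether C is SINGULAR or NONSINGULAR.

σ = (0, 1, 2, 3): (-9) + 8 + 6 + 18 = 23
σ = (0, 1, 3, 2): (-9) + 8 + 9 + 10 = 18
σ = (0, 2, 1, 3): (-9) + 7 + 30 + 18 = 46
σ = (0, 2, 3, 1): (-9) + 7 + 9 + (-3) = 4
σ = (0, 3, 1, 2): (-9) + 12 + 30 + 10 = 43
σ = (0, 3, 2, 1): (-9) + 12 + 6 + (-3) = 6
σ = (1, 0, 2, 3): 12 + 7 + 6 + 18 = 43
σ = (1, 0, 3, 2): 12 + 7 + 9 + 10 = 38
σ = (1, 2, 0, 3): 12 + 7 + 25 + 18 = 62
σ = (1, 2, 3, 0): 12 + 7 + 9 + 25 = 53
σ = (1, 3, 0, 2): 12 + 12 + 25 + 10 = 59
σ = (1, 3, 2, 0): 12 + 12 + 6 + 25 = 55
σ = (2, 0, 1, 3): (-4) + 7 + 30 + 18 = 51
σ = (2, 0, 3, 1): (-4) + 7 + 9 + (-3) = 9
σ = (2, 1, 0, 3): (-4) + 8 + 25 + 18 = 47
σ = (2, 1, 3, 0): (-4) + 8 + 9 + 25 = 38
σ = (2, 3, 0, 1): (-4) + 12 + 25 + (-3) = 30
σ = (2, 3, 1, 0): (-4) + 12 + 30 + 25 = 63
σ = (3, 0, 1, 2): 9 + 7 + 30 + 10 = 56
σ = (3, 0, 2, 1): 9 + 7 + 6 + (-3) = 19
σ = (3, 1, 0, 2): 9 + 8 + 25 + 10 = 52
σ = (3, 1, 2, 0): 9 + 8 + 6 + 25 = 48
σ = (3, 2, 0, 1): 9 + 7 + 25 + (-3) = 38
σ = (3, 2, 1, 0): 9 + 7 + 30 + 25 = 71
Optimal value attained by: σ = (0, 2, 3, 1).
Answer: det⊕(C) = 4; verdict: NONSINGULAR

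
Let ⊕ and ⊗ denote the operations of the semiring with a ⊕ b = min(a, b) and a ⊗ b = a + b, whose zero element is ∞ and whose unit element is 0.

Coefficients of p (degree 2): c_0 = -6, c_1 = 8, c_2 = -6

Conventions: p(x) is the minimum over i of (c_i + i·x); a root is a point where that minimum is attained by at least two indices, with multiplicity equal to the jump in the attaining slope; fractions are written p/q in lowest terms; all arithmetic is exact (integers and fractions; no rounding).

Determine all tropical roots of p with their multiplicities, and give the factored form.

hull edge (i=0, c=-6) to (i=2, c=-6): slope 0, span 2
Factored form: p(x) = -6 ⊗ (x ⊕ 0) ⊗ (x ⊕ 0)
Answer: roots = 0 (mult 2)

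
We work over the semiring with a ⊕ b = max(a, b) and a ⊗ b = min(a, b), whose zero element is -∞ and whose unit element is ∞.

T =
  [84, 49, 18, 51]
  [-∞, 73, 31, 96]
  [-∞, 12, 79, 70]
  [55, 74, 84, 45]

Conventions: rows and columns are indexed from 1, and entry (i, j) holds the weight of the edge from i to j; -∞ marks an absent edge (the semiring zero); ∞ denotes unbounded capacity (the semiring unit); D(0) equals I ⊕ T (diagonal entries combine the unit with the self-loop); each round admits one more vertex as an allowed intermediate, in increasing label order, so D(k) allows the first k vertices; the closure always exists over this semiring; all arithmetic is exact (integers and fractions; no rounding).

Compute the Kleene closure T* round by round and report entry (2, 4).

D(0):
  [∞, 49, 18, 51]
  [-∞, ∞, 31, 96]
  [-∞, 12, ∞, 70]
  [55, 74, 84, ∞]
D(1):
  [∞, 49, 18, 51]
  [-∞, ∞, 31, 96]
  [-∞, 12, ∞, 70]
  [55, 74, 84, ∞]
D(2):
  [∞, 49, 31, 51]
  [-∞, ∞, 31, 96]
  [-∞, 12, ∞, 70]
  [55, 74, 84, ∞]
D(3):
  [∞, 49, 31, 51]
  [-∞, ∞, 31, 96]
  [-∞, 12, ∞, 70]
  [55, 74, 84, ∞]
D(4):
  [∞, 51, 51, 51]
  [55, ∞, 84, 96]
  [55, 70, ∞, 70]
  [55, 74, 84, ∞]
Answer: T*[2][4] = 96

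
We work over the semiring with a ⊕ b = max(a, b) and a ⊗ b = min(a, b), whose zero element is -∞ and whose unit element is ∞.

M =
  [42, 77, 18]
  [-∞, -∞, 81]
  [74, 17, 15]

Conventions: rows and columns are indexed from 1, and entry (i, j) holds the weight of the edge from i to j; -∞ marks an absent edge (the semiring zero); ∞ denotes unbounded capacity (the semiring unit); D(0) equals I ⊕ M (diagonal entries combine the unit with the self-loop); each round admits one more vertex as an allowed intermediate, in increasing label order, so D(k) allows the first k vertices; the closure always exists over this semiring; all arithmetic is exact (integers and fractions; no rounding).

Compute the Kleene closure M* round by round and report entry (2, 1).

D(0):
  [∞, 77, 18]
  [-∞, ∞, 81]
  [74, 17, ∞]
D(1):
  [∞, 77, 18]
  [-∞, ∞, 81]
  [74, 74, ∞]
D(2):
  [∞, 77, 77]
  [-∞, ∞, 81]
  [74, 74, ∞]
D(3):
  [∞, 77, 77]
  [74, ∞, 81]
  [74, 74, ∞]
Answer: M*[2][1] = 74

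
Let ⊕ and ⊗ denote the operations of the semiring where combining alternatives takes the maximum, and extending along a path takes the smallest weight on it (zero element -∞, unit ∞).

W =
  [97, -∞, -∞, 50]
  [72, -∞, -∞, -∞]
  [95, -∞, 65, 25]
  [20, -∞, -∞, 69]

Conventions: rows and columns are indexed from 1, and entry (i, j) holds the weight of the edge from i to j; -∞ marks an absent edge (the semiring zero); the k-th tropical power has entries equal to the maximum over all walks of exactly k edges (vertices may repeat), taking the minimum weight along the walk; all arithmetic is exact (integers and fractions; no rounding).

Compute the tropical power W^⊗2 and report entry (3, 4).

W^⊗2:
  [97, -∞, -∞, 50]
  [72, -∞, -∞, 50]
  [95, -∞, 65, 50]
  [20, -∞, -∞, 69]
Key observation: the optimum is the walk 3->1->4, with weight 95 min 50 = 50.
Optimal value attained by: walk 3->1->4.
Answer: (W^⊗2)[3][4] = 50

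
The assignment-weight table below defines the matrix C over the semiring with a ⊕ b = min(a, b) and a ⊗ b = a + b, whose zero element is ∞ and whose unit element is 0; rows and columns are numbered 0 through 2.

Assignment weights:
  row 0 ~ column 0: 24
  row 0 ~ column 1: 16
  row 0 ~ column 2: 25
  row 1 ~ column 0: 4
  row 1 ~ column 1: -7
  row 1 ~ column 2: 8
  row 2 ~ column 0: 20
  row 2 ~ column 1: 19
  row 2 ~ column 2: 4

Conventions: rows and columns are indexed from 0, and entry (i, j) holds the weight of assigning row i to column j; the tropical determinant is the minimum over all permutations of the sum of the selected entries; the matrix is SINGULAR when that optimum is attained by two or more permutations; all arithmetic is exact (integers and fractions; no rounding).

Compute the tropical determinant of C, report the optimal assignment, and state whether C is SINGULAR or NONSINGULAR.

σ = (0, 1, 2): 24 + (-7) + 4 = 21
σ = (0, 2, 1): 24 + 8 + 19 = 51
σ = (1, 0, 2): 16 + 4 + 4 = 24
σ = (1, 2, 0): 16 + 8 + 20 = 44
σ = (2, 0, 1): 25 + 4 + 19 = 48
σ = (2, 1, 0): 25 + (-7) + 20 = 38
Optimal value attained by: σ = (0, 1, 2).
Answer: det⊕(C) = 21; verdict: NONSINGULAR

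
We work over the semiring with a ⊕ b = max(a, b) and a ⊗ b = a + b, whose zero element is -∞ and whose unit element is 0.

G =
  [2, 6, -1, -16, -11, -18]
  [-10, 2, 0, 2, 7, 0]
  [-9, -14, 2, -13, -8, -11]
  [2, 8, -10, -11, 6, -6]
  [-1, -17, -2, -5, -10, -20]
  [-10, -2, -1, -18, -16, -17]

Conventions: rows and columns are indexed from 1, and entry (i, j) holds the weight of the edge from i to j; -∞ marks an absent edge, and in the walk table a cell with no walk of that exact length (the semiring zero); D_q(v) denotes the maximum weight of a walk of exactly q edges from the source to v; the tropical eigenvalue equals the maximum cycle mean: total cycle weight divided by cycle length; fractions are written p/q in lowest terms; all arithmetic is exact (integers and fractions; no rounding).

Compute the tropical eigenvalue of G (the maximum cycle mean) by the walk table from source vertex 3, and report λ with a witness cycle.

q=0: [-∞, -∞, 0, -∞, -∞, -∞]
q=1: [-9, -14, 2, -13, -8, -11]
q=2: [-7, -3, 4, -11, -6, -9]
q=3: [-5, -1, 6, -1, 4, -3]
q=4: [3, 7, 8, 1, 6, -1]
q=5: [5, 9, 10, 9, 14, 7]
q=6: [13, 17, 12, 11, 16, 9]
Optimal cycle mean attained by: cycle 2->4->2, total 2 + 8, length 2.
Answer: λ = 5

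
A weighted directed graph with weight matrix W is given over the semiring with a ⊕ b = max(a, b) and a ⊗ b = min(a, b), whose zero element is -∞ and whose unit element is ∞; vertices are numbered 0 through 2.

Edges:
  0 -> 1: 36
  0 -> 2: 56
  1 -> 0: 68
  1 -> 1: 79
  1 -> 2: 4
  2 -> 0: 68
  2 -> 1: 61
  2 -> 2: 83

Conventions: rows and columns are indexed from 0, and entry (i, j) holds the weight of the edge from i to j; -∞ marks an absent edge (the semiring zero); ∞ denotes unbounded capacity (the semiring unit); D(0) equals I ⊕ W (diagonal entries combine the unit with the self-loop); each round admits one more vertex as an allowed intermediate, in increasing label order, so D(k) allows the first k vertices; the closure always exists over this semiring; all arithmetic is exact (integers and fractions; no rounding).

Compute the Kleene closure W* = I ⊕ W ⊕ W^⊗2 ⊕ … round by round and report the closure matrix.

D(0):
  [∞, 36, 56]
  [68, ∞, 4]
  [68, 61, ∞]
D(1):
  [∞, 36, 56]
  [68, ∞, 56]
  [68, 61, ∞]
D(2):
  [∞, 36, 56]
  [68, ∞, 56]
  [68, 61, ∞]
D(3):
  [∞, 56, 56]
  [68, ∞, 56]
  [68, 61, ∞]
Answer: W* = [[∞, 56, 56], [68, ∞, 56], [68, 61, ∞]]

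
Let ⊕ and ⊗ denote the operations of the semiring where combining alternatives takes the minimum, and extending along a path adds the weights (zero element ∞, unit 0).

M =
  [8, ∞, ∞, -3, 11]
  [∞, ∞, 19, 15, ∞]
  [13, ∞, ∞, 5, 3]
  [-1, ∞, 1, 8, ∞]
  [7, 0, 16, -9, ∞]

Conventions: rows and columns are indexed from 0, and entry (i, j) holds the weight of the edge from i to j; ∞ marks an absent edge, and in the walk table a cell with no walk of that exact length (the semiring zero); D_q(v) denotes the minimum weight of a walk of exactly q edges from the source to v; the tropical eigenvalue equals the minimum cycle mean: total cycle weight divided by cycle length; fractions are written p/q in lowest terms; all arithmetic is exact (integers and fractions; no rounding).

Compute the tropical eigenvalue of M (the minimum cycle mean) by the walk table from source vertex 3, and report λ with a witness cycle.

q=0: [∞, ∞, ∞, 0, ∞]
q=1: [-1, ∞, 1, 8, ∞]
q=2: [7, ∞, 9, -4, 4]
q=3: [-5, 4, -3, -5, 12]
q=4: [-6, 12, -4, -8, 0]
q=5: [-9, 0, -7, -9, -1]
Optimal cycle mean attained by: cycle 0->3->0, total (-3) + (-1), length 2.
Answer: λ = -2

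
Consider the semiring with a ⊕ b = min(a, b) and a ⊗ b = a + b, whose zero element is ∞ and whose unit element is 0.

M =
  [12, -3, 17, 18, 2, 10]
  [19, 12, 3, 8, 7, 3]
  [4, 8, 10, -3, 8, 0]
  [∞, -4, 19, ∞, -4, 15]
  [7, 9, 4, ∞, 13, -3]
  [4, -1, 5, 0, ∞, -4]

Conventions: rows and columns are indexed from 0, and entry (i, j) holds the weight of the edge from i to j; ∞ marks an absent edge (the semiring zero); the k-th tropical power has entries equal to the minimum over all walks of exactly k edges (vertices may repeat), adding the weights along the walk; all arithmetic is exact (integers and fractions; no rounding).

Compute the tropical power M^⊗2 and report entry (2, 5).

M^⊗2:
  [9, 9, 0, 5, 4, -1]
  [7, 2, 8, 0, 4, -1]
  [4, -7, 5, 0, -7, -4]
  [3, 5, -1, 4, 3, -7]
  [1, -4, 2, -3, 9, -7]
  [0, -5, 1, -4, -4, -8]
Key observation: the optimum is the walk 2->5->5, with weight 0 + (-4) = -4.
Optimal value attained by: walk 2->5->5.
Answer: (M^⊗2)[2][5] = -4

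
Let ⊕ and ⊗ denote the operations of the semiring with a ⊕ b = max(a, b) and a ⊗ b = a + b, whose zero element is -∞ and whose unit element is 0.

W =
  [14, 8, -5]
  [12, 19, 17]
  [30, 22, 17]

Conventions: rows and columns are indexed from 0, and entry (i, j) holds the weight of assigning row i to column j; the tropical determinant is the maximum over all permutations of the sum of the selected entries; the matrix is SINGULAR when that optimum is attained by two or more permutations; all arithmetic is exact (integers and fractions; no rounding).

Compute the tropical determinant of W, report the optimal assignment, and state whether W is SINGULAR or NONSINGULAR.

σ = (0, 1, 2): 14 + 19 + 17 = 50
σ = (0, 2, 1): 14 + 17 + 22 = 53
σ = (1, 0, 2): 8 + 12 + 17 = 37
σ = (1, 2, 0): 8 + 17 + 30 = 55
σ = (2, 0, 1): (-5) + 12 + 22 = 29
σ = (2, 1, 0): (-5) + 19 + 30 = 44
Optimal value attained by: σ = (1, 2, 0).
Answer: det⊕(W) = 55; verdict: NONSINGULAR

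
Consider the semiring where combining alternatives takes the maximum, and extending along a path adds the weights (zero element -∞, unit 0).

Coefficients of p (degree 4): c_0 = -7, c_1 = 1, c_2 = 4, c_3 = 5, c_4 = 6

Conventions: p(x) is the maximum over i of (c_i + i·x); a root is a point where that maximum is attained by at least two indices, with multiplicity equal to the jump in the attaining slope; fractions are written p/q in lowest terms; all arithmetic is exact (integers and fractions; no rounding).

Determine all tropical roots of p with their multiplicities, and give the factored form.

hull edge (i=0, c=-7) to (i=1, c=1): slope 8, span 1
hull edge (i=1, c=1) to (i=2, c=4): slope 3, span 1
hull edge (i=2, c=4) to (i=4, c=6): slope 1, span 2
Factored form: p(x) = 6 ⊗ (x ⊕ (-8)) ⊗ (x ⊕ (-3)) ⊗ (x ⊕ (-1)) ⊗ (x ⊕ (-1))
Answer: roots = -8 (mult 1), -3 (mult 1), -1 (mult 2)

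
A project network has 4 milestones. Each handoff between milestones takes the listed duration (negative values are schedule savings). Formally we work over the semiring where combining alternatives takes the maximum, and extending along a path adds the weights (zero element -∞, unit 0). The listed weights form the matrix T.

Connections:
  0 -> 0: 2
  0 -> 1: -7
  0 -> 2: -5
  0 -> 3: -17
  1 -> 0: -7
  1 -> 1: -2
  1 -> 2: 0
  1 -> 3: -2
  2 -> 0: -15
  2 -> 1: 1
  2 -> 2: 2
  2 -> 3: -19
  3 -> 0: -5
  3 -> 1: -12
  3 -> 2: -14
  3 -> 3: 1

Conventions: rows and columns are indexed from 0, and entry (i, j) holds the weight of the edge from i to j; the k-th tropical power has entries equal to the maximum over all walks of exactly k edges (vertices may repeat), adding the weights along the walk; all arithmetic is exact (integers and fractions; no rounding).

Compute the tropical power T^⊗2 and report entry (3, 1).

T^⊗2:
  [4, -4, -3, -9]
  [-5, 1, 2, -1]
  [-6, 3, 4, -1]
  [-3, -11, -10, 2]
Key observation: the optimum is the walk 3->3->1, with weight 1 + (-12) = -11.
Optimal value attained by: walk 3->3->1.
Answer: (T^⊗2)[3][1] = -11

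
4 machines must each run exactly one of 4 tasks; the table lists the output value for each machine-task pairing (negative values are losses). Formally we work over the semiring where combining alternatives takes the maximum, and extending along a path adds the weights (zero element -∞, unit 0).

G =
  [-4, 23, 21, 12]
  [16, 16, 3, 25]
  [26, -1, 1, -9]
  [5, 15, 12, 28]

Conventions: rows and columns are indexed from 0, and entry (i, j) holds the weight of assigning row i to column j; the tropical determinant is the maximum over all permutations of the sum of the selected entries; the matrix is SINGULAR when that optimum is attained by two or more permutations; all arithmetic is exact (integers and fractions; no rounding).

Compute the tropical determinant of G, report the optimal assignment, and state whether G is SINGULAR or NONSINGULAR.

σ = (0, 1, 2, 3): (-4) + 16 + 1 + 28 = 41
σ = (0, 1, 3, 2): (-4) + 16 + (-9) + 12 = 15
σ = (0, 2, 1, 3): (-4) + 3 + (-1) + 28 = 26
σ = (0, 2, 3, 1): (-4) + 3 + (-9) + 15 = 5
σ = (0, 3, 1, 2): (-4) + 25 + (-1) + 12 = 32
σ = (0, 3, 2, 1): (-4) + 25 + 1 + 15 = 37
σ = (1, 0, 2, 3): 23 + 16 + 1 + 28 = 68
σ = (1, 0, 3, 2): 23 + 16 + (-9) + 12 = 42
σ = (1, 2, 0, 3): 23 + 3 + 26 + 28 = 80
σ = (1, 2, 3, 0): 23 + 3 + (-9) + 5 = 22
σ = (1, 3, 0, 2): 23 + 25 + 26 + 12 = 86
σ = (1, 3, 2, 0): 23 + 25 + 1 + 5 = 54
σ = (2, 0, 1, 3): 21 + 16 + (-1) + 28 = 64
σ = (2, 0, 3, 1): 21 + 16 + (-9) + 15 = 43
σ = (2, 1, 0, 3): 21 + 16 + 26 + 28 = 91
σ = (2, 1, 3, 0): 21 + 16 + (-9) + 5 = 33
σ = (2, 3, 0, 1): 21 + 25 + 26 + 15 = 87
σ = (2, 3, 1, 0): 21 + 25 + (-1) + 5 = 50
σ = (3, 0, 1, 2): 12 + 16 + (-1) + 12 = 39
σ = (3, 0, 2, 1): 12 + 16 + 1 + 15 = 44
σ = (3, 1, 0, 2): 12 + 16 + 26 + 12 = 66
σ = (3, 1, 2, 0): 12 + 16 + 1 + 5 = 34
σ = (3, 2, 0, 1): 12 + 3 + 26 + 15 = 56
σ = (3, 2, 1, 0): 12 + 3 + (-1) + 5 = 19
Optimal value attained by: σ = (2, 1, 0, 3).
Answer: det⊕(G) = 91; verdict: NONSINGULAR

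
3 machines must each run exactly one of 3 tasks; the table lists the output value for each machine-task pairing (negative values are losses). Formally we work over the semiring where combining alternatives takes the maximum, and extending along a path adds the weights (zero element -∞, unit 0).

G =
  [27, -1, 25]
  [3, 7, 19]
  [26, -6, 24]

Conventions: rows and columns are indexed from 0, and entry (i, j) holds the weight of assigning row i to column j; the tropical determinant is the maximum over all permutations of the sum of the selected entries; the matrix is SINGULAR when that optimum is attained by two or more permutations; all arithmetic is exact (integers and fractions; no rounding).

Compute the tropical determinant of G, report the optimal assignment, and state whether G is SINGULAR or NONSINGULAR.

σ = (0, 1, 2): 27 + 7 + 24 = 58
σ = (0, 2, 1): 27 + 19 + (-6) = 40
σ = (1, 0, 2): (-1) + 3 + 24 = 26
σ = (1, 2, 0): (-1) + 19 + 26 = 44
σ = (2, 0, 1): 25 + 3 + (-6) = 22
σ = (2, 1, 0): 25 + 7 + 26 = 58
Optimal value attained by: σ = (0, 1, 2).
Answer: det⊕(G) = 58; verdict: SINGULAR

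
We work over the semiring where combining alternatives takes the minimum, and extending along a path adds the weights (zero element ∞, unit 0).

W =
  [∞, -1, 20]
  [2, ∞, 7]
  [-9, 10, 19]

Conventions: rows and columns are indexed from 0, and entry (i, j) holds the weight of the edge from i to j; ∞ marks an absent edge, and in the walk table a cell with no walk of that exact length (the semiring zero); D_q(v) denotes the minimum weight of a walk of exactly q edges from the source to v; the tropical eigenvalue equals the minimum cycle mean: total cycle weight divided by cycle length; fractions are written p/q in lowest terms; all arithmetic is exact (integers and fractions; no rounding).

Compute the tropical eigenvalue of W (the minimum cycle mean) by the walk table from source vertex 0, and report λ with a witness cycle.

q=0: [0, ∞, ∞]
q=1: [∞, -1, 20]
q=2: [1, 30, 6]
q=3: [-3, 0, 21]
Optimal cycle mean attained by: cycle 0->1->2->0, total (-1) + 7 + (-9), length 3.
Answer: λ = -1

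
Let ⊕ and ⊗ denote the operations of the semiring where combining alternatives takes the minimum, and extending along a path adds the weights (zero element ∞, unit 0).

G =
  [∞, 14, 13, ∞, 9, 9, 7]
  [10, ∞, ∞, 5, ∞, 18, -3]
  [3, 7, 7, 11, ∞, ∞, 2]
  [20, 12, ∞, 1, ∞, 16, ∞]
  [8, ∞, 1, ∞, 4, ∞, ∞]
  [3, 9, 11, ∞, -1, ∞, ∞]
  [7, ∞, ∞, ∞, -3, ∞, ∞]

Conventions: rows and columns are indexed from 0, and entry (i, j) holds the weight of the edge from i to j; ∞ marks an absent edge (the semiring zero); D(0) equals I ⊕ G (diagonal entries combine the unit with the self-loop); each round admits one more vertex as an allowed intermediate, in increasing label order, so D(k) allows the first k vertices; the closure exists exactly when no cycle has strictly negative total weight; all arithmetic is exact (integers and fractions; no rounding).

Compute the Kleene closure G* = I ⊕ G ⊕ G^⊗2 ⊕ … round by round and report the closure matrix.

D(0):
  [0, 14, 13, ∞, 9, 9, 7]
  [10, 0, ∞, 5, ∞, 18, -3]
  [3, 7, 0, 11, ∞, ∞, 2]
  [20, 12, ∞, 0, ∞, 16, ∞]
  [8, ∞, 1, ∞, 0, ∞, ∞]
  [3, 9, 11, ∞, -1, 0, ∞]
  [7, ∞, ∞, ∞, -3, ∞, 0]
D(1):
  [0, 14, 13, ∞, 9, 9, 7]
  [10, 0, 23, 5, 19, 18, -3]
  [3, 7, 0, 11, 12, 12, 2]
  [20, 12, 33, 0, 29, 16, 27]
  [8, 22, 1, ∞, 0, 17, 15]
  [3, 9, 11, ∞, -1, 0, 10]
  [7, 21, 20, ∞, -3, 16, 0]
D(2):
  [0, 14, 13, 19, 9, 9, 7]
  [10, 0, 23, 5, 19, 18, -3]
  [3, 7, 0, 11, 12, 12, 2]
  [20, 12, 33, 0, 29, 16, 9]
  [8, 22, 1, 27, 0, 17, 15]
  [3, 9, 11, 14, -1, 0, 6]
  [7, 21, 20, 26, -3, 16, 0]
D(3):
  [0, 14, 13, 19, 9, 9, 7]
  [10, 0, 23, 5, 19, 18, -3]
  [3, 7, 0, 11, 12, 12, 2]
  [20, 12, 33, 0, 29, 16, 9]
  [4, 8, 1, 12, 0, 13, 3]
  [3, 9, 11, 14, -1, 0, 6]
  [7, 21, 20, 26, -3, 16, 0]
D(4):
  [0, 14, 13, 19, 9, 9, 7]
  [10, 0, 23, 5, 19, 18, -3]
  [3, 7, 0, 11, 12, 12, 2]
  [20, 12, 33, 0, 29, 16, 9]
  [4, 8, 1, 12, 0, 13, 3]
  [3, 9, 11, 14, -1, 0, 6]
  [7, 21, 20, 26, -3, 16, 0]
D(5):
  [0, 14, 10, 19, 9, 9, 7]
  [10, 0, 20, 5, 19, 18, -3]
  [3, 7, 0, 11, 12, 12, 2]
  [20, 12, 30, 0, 29, 16, 9]
  [4, 8, 1, 12, 0, 13, 3]
  [3, 7, 0, 11, -1, 0, 2]
  [1, 5, -2, 9, -3, 10, 0]
D(6):
  [0, 14, 9, 19, 8, 9, 7]
  [10, 0, 18, 5, 17, 18, -3]
  [3, 7, 0, 11, 11, 12, 2]
  [19, 12, 16, 0, 15, 16, 9]
  [4, 8, 1, 12, 0, 13, 3]
  [3, 7, 0, 11, -1, 0, 2]
  [1, 5, -2, 9, -3, 10, 0]
D(7):
  [0, 12, 5, 16, 4, 9, 7]
  [-2, 0, -5, 5, -6, 7, -3]
  [3, 7, 0, 11, -1, 12, 2]
  [10, 12, 7, 0, 6, 16, 9]
  [4, 8, 1, 12, 0, 13, 3]
  [3, 7, 0, 11, -1, 0, 2]
  [1, 5, -2, 9, -3, 10, 0]
Answer: G* = [[0, 12, 5, 16, 4, 9, 7], [-2, 0, -5, 5, -6, 7, -3], [3, 7, 0, 11, -1, 12, 2], [10, 12, 7, 0, 6, 16, 9], [4, 8, 1, 12, 0, 13, 3], [3, 7, 0, 11, -1, 0, 2], [1, 5, -2, 9, -3, 10, 0]]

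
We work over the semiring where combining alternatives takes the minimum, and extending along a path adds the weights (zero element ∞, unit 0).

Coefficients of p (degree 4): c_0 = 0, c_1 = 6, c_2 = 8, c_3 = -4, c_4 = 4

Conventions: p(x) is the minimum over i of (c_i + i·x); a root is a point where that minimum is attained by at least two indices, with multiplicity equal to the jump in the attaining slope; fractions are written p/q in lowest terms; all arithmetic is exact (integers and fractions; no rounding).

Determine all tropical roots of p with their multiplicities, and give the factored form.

hull edge (i=0, c=0) to (i=3, c=-4): slope -4/3, span 3
hull edge (i=3, c=-4) to (i=4, c=4): slope 8, span 1
Factored form: p(x) = 4 ⊗ (x ⊕ (-8)) ⊗ (x ⊕ 4/3) ⊗ (x ⊕ 4/3) ⊗ (x ⊕ 4/3)
Answer: roots = -8 (mult 1), 4/3 (mult 3)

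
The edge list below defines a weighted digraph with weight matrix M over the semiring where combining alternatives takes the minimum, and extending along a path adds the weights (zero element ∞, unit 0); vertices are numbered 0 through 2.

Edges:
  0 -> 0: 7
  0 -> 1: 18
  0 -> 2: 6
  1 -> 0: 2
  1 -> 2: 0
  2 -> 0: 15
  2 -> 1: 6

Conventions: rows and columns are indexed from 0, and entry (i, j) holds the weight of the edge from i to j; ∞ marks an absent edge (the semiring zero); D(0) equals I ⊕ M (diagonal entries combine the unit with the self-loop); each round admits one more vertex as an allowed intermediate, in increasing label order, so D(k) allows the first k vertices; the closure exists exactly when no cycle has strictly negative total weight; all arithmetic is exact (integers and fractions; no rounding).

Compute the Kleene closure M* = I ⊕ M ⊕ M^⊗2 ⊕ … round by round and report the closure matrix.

D(0):
  [0, 18, 6]
  [2, 0, 0]
  [15, 6, 0]
D(1):
  [0, 18, 6]
  [2, 0, 0]
  [15, 6, 0]
D(2):
  [0, 18, 6]
  [2, 0, 0]
  [8, 6, 0]
D(3):
  [0, 12, 6]
  [2, 0, 0]
  [8, 6, 0]
Answer: M* = [[0, 12, 6], [2, 0, 0], [8, 6, 0]]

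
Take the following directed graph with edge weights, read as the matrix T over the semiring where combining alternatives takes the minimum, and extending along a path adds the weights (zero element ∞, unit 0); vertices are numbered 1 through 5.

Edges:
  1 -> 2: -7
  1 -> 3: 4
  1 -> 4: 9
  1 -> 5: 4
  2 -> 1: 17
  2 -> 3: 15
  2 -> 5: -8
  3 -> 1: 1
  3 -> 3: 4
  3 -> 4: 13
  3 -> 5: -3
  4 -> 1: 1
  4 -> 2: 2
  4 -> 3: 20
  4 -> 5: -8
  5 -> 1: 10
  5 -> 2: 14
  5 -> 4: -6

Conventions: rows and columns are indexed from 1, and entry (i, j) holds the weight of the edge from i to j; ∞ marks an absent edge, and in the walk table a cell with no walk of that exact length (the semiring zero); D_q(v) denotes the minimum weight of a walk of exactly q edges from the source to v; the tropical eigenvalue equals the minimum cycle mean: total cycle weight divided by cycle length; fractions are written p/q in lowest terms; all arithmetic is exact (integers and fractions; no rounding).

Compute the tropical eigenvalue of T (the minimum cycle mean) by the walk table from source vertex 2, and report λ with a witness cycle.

q=0: [∞, 0, ∞, ∞, ∞]
q=1: [17, ∞, 15, ∞, -8]
q=2: [2, 6, 19, -14, 12]
q=3: [-13, -12, 6, 6, -22]
q=4: [-12, -20, -9, -28, -20]
q=5: [-27, -26, -8, -26, -36]
Optimal cycle mean attained by: cycle 4->5->4, total (-8) + (-6), length 2.
Answer: λ = -7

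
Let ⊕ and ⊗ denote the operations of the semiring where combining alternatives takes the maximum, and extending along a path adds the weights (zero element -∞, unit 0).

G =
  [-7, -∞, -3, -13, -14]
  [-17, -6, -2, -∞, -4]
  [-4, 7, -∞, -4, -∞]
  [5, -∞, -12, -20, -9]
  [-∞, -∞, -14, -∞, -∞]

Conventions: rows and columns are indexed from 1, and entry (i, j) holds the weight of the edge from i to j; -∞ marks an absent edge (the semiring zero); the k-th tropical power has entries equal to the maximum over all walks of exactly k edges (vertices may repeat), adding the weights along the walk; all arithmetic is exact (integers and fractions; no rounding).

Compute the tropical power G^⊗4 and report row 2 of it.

G^⊗2:
  [-7, 4, -10, -7, -21]
  [-6, 5, -8, -6, -10]
  [1, 1, 5, -17, 3]
  [-2, -5, 2, -8, -9]
  [-18, -7, -∞, -18, -∞]
G^⊗3:
  [-2, -2, 2, -14, 0]
  [-1, -1, 3, -12, 1]
  [1, 12, -1, 1, -3]
  [-2, 9, -5, -2, -9]
  [-13, -13, -9, -31, -11]
G^⊗4:
  [-2, 9, -4, -2, -6]
  [-1, 10, -3, -1, -5]
  [6, 6, 10, -5, 8]
  [3, 3, 7, -9, 5]
  [-13, -2, -15, -13, -17]
Answer: row 2 of G^⊗4 = [-1, 10, -3, -1, -5]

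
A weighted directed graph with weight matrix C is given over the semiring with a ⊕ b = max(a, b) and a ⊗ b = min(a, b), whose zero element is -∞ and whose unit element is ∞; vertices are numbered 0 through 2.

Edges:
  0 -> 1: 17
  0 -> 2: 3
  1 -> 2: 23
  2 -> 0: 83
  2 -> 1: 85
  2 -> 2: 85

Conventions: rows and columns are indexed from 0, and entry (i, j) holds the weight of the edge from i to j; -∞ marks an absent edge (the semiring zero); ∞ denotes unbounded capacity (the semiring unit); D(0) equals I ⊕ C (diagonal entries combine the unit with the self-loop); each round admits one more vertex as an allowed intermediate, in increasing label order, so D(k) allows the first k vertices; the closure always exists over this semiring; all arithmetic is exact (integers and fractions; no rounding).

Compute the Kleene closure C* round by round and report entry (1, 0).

D(0):
  [∞, 17, 3]
  [-∞, ∞, 23]
  [83, 85, ∞]
D(1):
  [∞, 17, 3]
  [-∞, ∞, 23]
  [83, 85, ∞]
D(2):
  [∞, 17, 17]
  [-∞, ∞, 23]
  [83, 85, ∞]
D(3):
  [∞, 17, 17]
  [23, ∞, 23]
  [83, 85, ∞]
Answer: C*[1][0] = 23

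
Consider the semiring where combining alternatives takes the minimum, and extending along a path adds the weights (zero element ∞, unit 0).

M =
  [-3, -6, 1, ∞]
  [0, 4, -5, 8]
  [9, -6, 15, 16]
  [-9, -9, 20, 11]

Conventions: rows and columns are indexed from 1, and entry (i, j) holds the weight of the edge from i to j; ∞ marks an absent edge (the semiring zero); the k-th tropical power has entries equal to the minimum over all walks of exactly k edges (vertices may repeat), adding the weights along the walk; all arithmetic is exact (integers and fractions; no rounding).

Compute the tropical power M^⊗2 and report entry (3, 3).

M^⊗2:
  [-6, -9, -11, 2]
  [-3, -11, -1, 11]
  [-6, -2, -11, 2]
  [-12, -15, -14, -1]
Key observation: the optimum is the walk 3->2->3, with weight (-6) + (-5) = -11.
Optimal value attained by: walk 3->2->3.
Answer: (M^⊗2)[3][3] = -11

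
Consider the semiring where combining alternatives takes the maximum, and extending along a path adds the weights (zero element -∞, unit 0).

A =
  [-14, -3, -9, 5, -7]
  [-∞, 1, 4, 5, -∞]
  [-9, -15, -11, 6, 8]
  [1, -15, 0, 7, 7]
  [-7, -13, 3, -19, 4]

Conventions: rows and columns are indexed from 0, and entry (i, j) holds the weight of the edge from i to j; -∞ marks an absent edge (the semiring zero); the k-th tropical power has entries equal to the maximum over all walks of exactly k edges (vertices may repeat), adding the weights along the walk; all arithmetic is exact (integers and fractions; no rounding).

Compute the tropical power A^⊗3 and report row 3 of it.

A^⊗2:
  [6, -2, 5, 12, 12]
  [6, 2, 5, 12, 12]
  [7, -5, 11, 13, 13]
  [8, -2, 10, 14, 14]
  [-3, -9, 7, 9, 11]
A^⊗3:
  [13, 3, 15, 19, 19]
  [13, 3, 15, 19, 19]
  [14, 4, 16, 20, 20]
  [15, 5, 17, 21, 21]
  [10, -2, 14, 16, 16]
Answer: row 3 of A^⊗3 = [15, 5, 17, 21, 21]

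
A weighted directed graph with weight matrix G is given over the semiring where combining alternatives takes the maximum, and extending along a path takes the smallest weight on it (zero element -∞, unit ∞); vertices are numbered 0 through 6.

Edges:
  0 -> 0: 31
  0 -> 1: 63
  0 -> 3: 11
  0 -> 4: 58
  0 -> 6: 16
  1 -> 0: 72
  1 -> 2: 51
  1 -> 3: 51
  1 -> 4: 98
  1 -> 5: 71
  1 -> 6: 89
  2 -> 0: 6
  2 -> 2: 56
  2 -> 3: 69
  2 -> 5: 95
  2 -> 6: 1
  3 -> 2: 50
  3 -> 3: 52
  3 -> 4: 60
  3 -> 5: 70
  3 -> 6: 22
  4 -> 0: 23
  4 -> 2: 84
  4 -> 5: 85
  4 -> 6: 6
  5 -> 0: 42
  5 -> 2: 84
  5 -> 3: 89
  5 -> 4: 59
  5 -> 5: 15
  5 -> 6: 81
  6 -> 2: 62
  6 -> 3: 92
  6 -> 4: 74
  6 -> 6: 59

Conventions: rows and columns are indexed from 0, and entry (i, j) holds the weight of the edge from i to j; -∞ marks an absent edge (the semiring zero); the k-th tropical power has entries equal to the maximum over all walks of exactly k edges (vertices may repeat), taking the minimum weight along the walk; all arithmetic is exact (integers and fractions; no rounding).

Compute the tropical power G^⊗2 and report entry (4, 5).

G^⊗2:
  [63, 31, 58, 51, 63, 63, 63]
  [42, 63, 84, 89, 74, 85, 71]
  [42, 6, 84, 89, 60, 69, 81]
  [42, -∞, 70, 70, 59, 60, 70]
  [42, 23, 84, 85, 59, 84, 81]
  [31, 42, 62, 81, 74, 84, 59]
  [23, -∞, 74, 62, 60, 74, 59]
Key observation: the optimum is the walk 4->2->5, with weight 84 min 95 = 84.
Optimal value attained by: walk 4->2->5.
Answer: (G^⊗2)[4][5] = 84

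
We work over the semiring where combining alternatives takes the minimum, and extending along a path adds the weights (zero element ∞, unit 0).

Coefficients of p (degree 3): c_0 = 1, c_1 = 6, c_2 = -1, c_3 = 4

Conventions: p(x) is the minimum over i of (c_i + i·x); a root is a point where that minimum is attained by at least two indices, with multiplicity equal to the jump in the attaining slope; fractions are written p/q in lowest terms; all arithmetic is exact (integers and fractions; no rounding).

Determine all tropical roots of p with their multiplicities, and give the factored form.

hull edge (i=0, c=1) to (i=2, c=-1): slope -1, span 2
hull edge (i=2, c=-1) to (i=3, c=4): slope 5, span 1
Factored form: p(x) = 4 ⊗ (x ⊕ (-5)) ⊗ (x ⊕ 1) ⊗ (x ⊕ 1)
Answer: roots = -5 (mult 1), 1 (mult 2)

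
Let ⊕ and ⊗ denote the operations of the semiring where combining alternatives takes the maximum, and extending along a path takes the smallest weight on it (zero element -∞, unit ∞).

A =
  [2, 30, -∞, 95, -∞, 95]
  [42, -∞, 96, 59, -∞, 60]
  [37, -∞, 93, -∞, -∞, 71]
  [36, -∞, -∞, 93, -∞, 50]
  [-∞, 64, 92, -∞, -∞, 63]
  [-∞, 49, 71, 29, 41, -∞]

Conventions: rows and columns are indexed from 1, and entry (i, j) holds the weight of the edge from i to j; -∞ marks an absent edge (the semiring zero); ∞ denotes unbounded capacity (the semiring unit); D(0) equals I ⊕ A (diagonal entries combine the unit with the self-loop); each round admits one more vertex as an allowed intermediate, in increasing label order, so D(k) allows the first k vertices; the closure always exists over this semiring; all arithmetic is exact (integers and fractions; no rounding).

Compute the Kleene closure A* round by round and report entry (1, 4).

D(0):
  [∞, 30, -∞, 95, -∞, 95]
  [42, ∞, 96, 59, -∞, 60]
  [37, -∞, ∞, -∞, -∞, 71]
  [36, -∞, -∞, ∞, -∞, 50]
  [-∞, 64, 92, -∞, ∞, 63]
  [-∞, 49, 71, 29, 41, ∞]
D(1):
  [∞, 30, -∞, 95, -∞, 95]
  [42, ∞, 96, 59, -∞, 60]
  [37, 30, ∞, 37, -∞, 71]
  [36, 30, -∞, ∞, -∞, 50]
  [-∞, 64, 92, -∞, ∞, 63]
  [-∞, 49, 71, 29, 41, ∞]
D(2):
  [∞, 30, 30, 95, -∞, 95]
  [42, ∞, 96, 59, -∞, 60]
  [37, 30, ∞, 37, -∞, 71]
  [36, 30, 30, ∞, -∞, 50]
  [42, 64, 92, 59, ∞, 63]
  [42, 49, 71, 49, 41, ∞]
D(3):
  [∞, 30, 30, 95, -∞, 95]
  [42, ∞, 96, 59, -∞, 71]
  [37, 30, ∞, 37, -∞, 71]
  [36, 30, 30, ∞, -∞, 50]
  [42, 64, 92, 59, ∞, 71]
  [42, 49, 71, 49, 41, ∞]
D(4):
  [∞, 30, 30, 95, -∞, 95]
  [42, ∞, 96, 59, -∞, 71]
  [37, 30, ∞, 37, -∞, 71]
  [36, 30, 30, ∞, -∞, 50]
  [42, 64, 92, 59, ∞, 71]
  [42, 49, 71, 49, 41, ∞]
D(5):
  [∞, 30, 30, 95, -∞, 95]
  [42, ∞, 96, 59, -∞, 71]
  [37, 30, ∞, 37, -∞, 71]
  [36, 30, 30, ∞, -∞, 50]
  [42, 64, 92, 59, ∞, 71]
  [42, 49, 71, 49, 41, ∞]
D(6):
  [∞, 49, 71, 95, 41, 95]
  [42, ∞, 96, 59, 41, 71]
  [42, 49, ∞, 49, 41, 71]
  [42, 49, 50, ∞, 41, 50]
  [42, 64, 92, 59, ∞, 71]
  [42, 49, 71, 49, 41, ∞]
Answer: A*[1][4] = 95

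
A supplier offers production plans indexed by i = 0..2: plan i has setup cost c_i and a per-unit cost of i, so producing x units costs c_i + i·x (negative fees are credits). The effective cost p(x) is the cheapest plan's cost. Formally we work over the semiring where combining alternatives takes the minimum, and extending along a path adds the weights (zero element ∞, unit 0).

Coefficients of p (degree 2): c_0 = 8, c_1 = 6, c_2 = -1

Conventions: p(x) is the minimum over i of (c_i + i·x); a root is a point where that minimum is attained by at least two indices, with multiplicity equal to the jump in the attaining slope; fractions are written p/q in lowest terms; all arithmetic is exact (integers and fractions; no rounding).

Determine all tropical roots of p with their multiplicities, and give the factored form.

hull edge (i=0, c=8) to (i=2, c=-1): slope -9/2, span 2
Factored form: p(x) = -1 ⊗ (x ⊕ 9/2) ⊗ (x ⊕ 9/2)
Answer: roots = 9/2 (mult 2)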